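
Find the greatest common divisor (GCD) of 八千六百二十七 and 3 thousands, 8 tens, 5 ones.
Convert 八千六百二十七 (Chinese numeral) → 8×1000 + 6×100 + 2×10 + 7 = 8627 (decimal)
Convert 3 thousands, 8 tens, 5 ones (place-value notation) → 3×1000 + 8×10 + 5 = 3085 (decimal)
Compute gcd(8627, 3085) = 1
1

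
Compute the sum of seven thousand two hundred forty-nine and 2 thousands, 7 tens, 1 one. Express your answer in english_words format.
Convert seven thousand two hundred forty-nine (English words) → 7×1000 + 2×100 + 49 = 7249 (decimal)
Convert 2 thousands, 7 tens, 1 one (place-value notation) → 2×1000 + 7×10 + 1 = 2071 (decimal)
Compute 7249 + 2071 = 9320
Convert 9320 (decimal) → 9320 = 9×1000 + 3×100 + 20 → nine thousand three hundred twenty (English words)
nine thousand three hundred twenty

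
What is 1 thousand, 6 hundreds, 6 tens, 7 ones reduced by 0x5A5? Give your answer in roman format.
Convert 1 thousand, 6 hundreds, 6 tens, 7 ones (place-value notation) → 1×1000 + 6×100 + 6×10 + 7 = 1667 (decimal)
Convert 0x5A5 (hexadecimal) → 5×256 + 10×16 + 5 = 1445 (decimal)
Compute 1667 - 1445 = 222
Convert 222 (decimal) → 222 = 100 + 100 + 10 + 10 + 1 + 1 → CCXXII (Roman numeral)
CCXXII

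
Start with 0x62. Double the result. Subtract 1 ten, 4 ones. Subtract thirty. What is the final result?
Convert 0x62 (hexadecimal) → 6×16 + 2 = 98 (decimal)
Start: 98
98 × 2 = 196
Convert 1 ten, 4 ones (place-value notation) → 1×10 + 4 = 14 (decimal)
196 - 14 = 182
Convert thirty (English words) → 30 (decimal)
182 - 30 = 152
152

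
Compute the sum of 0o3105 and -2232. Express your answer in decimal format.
Convert 0o3105 (octal) → 3×512 + 1×64 + 5 = 1605 (decimal)
Compute 1605 + -2232 = -627
-627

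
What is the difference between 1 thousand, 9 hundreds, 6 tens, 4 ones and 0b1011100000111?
Convert 1 thousand, 9 hundreds, 6 tens, 4 ones (place-value notation) → 1×1000 + 9×100 + 6×10 + 4 = 1964 (decimal)
Convert 0b1011100000111 (binary) → 4096 + 1024 + 512 + 256 + 4 + 2 + 1 = 5895 (decimal)
Difference: |1964 - 5895| = 3931
3931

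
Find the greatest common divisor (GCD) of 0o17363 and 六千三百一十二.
Convert 0o17363 (octal) → 1×4096 + 7×512 + 3×64 + 6×8 + 3 = 7923 (decimal)
Convert 六千三百一十二 (Chinese numeral) → 6×1000 + 3×100 + 1×10 + 2 = 6312 (decimal)
Compute gcd(7923, 6312) = 3
3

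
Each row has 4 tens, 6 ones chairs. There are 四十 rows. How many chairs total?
Convert 4 tens, 6 ones (place-value notation) → 4×10 + 6 = 46 (decimal)
Convert 四十 (Chinese numeral) → 4×10 = 40 (decimal)
Compute 46 × 40 = 1840
1840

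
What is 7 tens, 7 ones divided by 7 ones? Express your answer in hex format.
Convert 7 tens, 7 ones (place-value notation) → 7×10 + 7 = 77 (decimal)
Convert 7 ones (place-value notation) → 7 (decimal)
Compute 77 ÷ 7 = 11
Convert 11 (decimal) → 0xB (hexadecimal)
0xB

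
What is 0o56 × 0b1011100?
Convert 0o56 (octal) → 5×8 + 6 = 46 (decimal)
Convert 0b1011100 (binary) → 64 + 16 + 8 + 4 = 92 (decimal)
Compute 46 × 92 = 4232
4232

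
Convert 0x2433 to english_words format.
Convert 0x2433 (hexadecimal) → 2×4096 + 4×256 + 3×16 + 3 = 9267 (decimal)
Convert 9267 (decimal) → 9267 = 9×1000 + 2×100 + 67 → nine thousand two hundred sixty-seven (English words)
nine thousand two hundred sixty-seven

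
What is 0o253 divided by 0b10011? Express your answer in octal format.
Convert 0o253 (octal) → 2×64 + 5×8 + 3 = 171 (decimal)
Convert 0b10011 (binary) → 16 + 2 + 1 = 19 (decimal)
Compute 171 ÷ 19 = 9
Convert 9 (decimal) → 9 = 1×8 + 1 → 0o11 (octal)
0o11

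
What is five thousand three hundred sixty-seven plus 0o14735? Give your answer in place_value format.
Convert five thousand three hundred sixty-seven (English words) → 5×1000 + 3×100 + 67 = 5367 (decimal)
Convert 0o14735 (octal) → 1×4096 + 4×512 + 7×64 + 3×8 + 5 = 6621 (decimal)
Compute 5367 + 6621 = 11988
Convert 11988 (decimal) → 11988 = 11×1000 + 9×100 + 8×10 + 8 → 11 thousands, 9 hundreds, 8 tens, 8 ones (place-value notation)
11 thousands, 9 hundreds, 8 tens, 8 ones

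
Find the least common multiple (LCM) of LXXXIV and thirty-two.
Convert LXXXIV (Roman numeral) → 50 + 10 + 10 + 10 + 4 = 84 (decimal)
Convert thirty-two (English words) → 32 (decimal)
Compute lcm(84, 32) = 672
672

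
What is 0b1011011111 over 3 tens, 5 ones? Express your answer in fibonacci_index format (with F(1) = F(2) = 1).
Convert 0b1011011111 (binary) → 512 + 128 + 64 + 16 + 8 + 4 + 2 + 1 = 735 (decimal)
Convert 3 tens, 5 ones (place-value notation) → 3×10 + 5 = 35 (decimal)
Compute 735 ÷ 35 = 21
Convert 21 (decimal) → 1, 1, 2, 3, 5, 8, 13, 21 → the 8th Fibonacci number (Fibonacci index)
the 8th Fibonacci number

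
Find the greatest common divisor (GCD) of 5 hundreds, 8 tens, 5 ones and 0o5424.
Convert 5 hundreds, 8 tens, 5 ones (place-value notation) → 5×100 + 8×10 + 5 = 585 (decimal)
Convert 0o5424 (octal) → 5×512 + 4×64 + 2×8 + 4 = 2836 (decimal)
Compute gcd(585, 2836) = 1
1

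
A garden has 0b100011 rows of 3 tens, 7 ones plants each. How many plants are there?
Convert 3 tens, 7 ones (place-value notation) → 3×10 + 7 = 37 (decimal)
Convert 0b100011 (binary) → 32 + 2 + 1 = 35 (decimal)
Compute 37 × 35 = 1295
1295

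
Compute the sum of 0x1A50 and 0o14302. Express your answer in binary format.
Convert 0x1A50 (hexadecimal) → 1×4096 + 10×256 + 5×16 = 6736 (decimal)
Convert 0o14302 (octal) → 1×4096 + 4×512 + 3×64 + 2 = 6338 (decimal)
Compute 6736 + 6338 = 13074
Convert 13074 (decimal) → 13074 = 8192 + 4096 + 512 + 256 + 16 + 2 → 0b11001100010010 (binary)
0b11001100010010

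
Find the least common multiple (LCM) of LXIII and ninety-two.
Convert LXIII (Roman numeral) → 50 + 10 + 1 + 1 + 1 = 63 (decimal)
Convert ninety-two (English words) → 92 (decimal)
Compute lcm(63, 92) = 5796
5796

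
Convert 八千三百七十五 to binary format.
Convert 八千三百七十五 (Chinese numeral) → 8×1000 + 3×100 + 7×10 + 5 = 8375 (decimal)
Convert 8375 (decimal) → 8375 = 8192 + 128 + 32 + 16 + 4 + 2 + 1 → 0b10000010110111 (binary)
0b10000010110111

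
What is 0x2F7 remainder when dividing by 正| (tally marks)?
Convert 0x2F7 (hexadecimal) → 2×256 + 15×16 + 7 = 759 (decimal)
Convert 正| (tally marks) → 5 + 1 = 6 (decimal)
Compute 759 mod 6 = 3
3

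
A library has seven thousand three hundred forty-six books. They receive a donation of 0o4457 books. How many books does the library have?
Convert seven thousand three hundred forty-six (English words) → 7×1000 + 3×100 + 46 = 7346 (decimal)
Convert 0o4457 (octal) → 4×512 + 4×64 + 5×8 + 7 = 2351 (decimal)
Compute 7346 + 2351 = 9697
9697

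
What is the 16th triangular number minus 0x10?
The 16th triangular number = 16×17/2 = 136
Convert 0x10 (hexadecimal) → 1×16 = 16 (decimal)
Compute 136 - 16 = 120
120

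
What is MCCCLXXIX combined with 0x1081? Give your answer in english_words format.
Convert MCCCLXXIX (Roman numeral) → 1000 + 100 + 100 + 100 + 50 + 10 + 10 + 9 = 1379 (decimal)
Convert 0x1081 (hexadecimal) → 1×4096 + 8×16 + 1 = 4225 (decimal)
Compute 1379 + 4225 = 5604
Convert 5604 (decimal) → 5604 = 5×1000 + 6×100 + 4 → five thousand six hundred four (English words)
five thousand six hundred four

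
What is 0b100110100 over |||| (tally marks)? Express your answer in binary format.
Convert 0b100110100 (binary) → 256 + 32 + 16 + 4 = 308 (decimal)
Convert |||| (tally marks) → 4 (decimal)
Compute 308 ÷ 4 = 77
Convert 77 (decimal) → 77 = 64 + 8 + 4 + 1 → 0b1001101 (binary)
0b1001101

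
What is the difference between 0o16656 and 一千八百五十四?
Convert 0o16656 (octal) → 1×4096 + 6×512 + 6×64 + 5×8 + 6 = 7598 (decimal)
Convert 一千八百五十四 (Chinese numeral) → 1×1000 + 8×100 + 5×10 + 4 = 1854 (decimal)
Difference: |7598 - 1854| = 5744
5744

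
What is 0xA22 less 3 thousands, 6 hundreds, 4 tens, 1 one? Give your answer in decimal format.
Convert 0xA22 (hexadecimal) → 10×256 + 2×16 + 2 = 2594 (decimal)
Convert 3 thousands, 6 hundreds, 4 tens, 1 one (place-value notation) → 3×1000 + 6×100 + 4×10 + 1 = 3641 (decimal)
Compute 2594 - 3641 = -1047
-1047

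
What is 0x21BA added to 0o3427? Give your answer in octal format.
Convert 0x21BA (hexadecimal) → 2×4096 + 1×256 + 11×16 + 10 = 8634 (decimal)
Convert 0o3427 (octal) → 3×512 + 4×64 + 2×8 + 7 = 1815 (decimal)
Compute 8634 + 1815 = 10449
Convert 10449 (decimal) → 10449 = 2×4096 + 4×512 + 3×64 + 2×8 + 1 → 0o24321 (octal)
0o24321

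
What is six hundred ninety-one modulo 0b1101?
Convert six hundred ninety-one (English words) → 6×100 + 91 = 691 (decimal)
Convert 0b1101 (binary) → 8 + 4 + 1 = 13 (decimal)
Compute 691 mod 13 = 2
2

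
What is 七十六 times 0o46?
Convert 七十六 (Chinese numeral) → 7×10 + 6 = 76 (decimal)
Convert 0o46 (octal) → 4×8 + 6 = 38 (decimal)
Compute 76 × 38 = 2888
2888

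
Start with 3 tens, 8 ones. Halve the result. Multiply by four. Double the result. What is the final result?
Convert 3 tens, 8 ones (place-value notation) → 3×10 + 8 = 38 (decimal)
Start: 38
38 ÷ 2 = 19
Convert four (English words) → 4 (decimal)
19 × 4 = 76
76 × 2 = 152
152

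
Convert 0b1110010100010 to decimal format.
Convert 0b1110010100010 (binary) → 4096 + 2048 + 1024 + 128 + 32 + 2 = 7330 (decimal)
7330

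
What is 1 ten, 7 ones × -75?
Convert 1 ten, 7 ones (place-value notation) → 1×10 + 7 = 17 (decimal)
Compute 17 × -75 = -1275
-1275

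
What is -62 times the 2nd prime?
Convert the 2nd prime (prime index) → 3 (decimal)
Compute -62 × 3 = -186
-186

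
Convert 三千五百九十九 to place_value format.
Convert 三千五百九十九 (Chinese numeral) → 3×1000 + 5×100 + 9×10 + 9 = 3599 (decimal)
Convert 3599 (decimal) → 3599 = 3×1000 + 5×100 + 9×10 + 9 → 3 thousands, 5 hundreds, 9 tens, 9 ones (place-value notation)
3 thousands, 5 hundreds, 9 tens, 9 ones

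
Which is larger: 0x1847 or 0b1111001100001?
Convert 0x1847 (hexadecimal) → 1×4096 + 8×256 + 4×16 + 7 = 6215 (decimal)
Convert 0b1111001100001 (binary) → 4096 + 2048 + 1024 + 512 + 64 + 32 + 1 = 7777 (decimal)
Compare 6215 vs 7777: larger = 7777
7777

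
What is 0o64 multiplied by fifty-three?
Convert 0o64 (octal) → 6×8 + 4 = 52 (decimal)
Convert fifty-three (English words) → 53 (decimal)
Compute 52 × 53 = 2756
2756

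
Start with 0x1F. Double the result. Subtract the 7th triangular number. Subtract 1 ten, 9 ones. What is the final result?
Convert 0x1F (hexadecimal) → 1×16 + 15 = 31 (decimal)
Start: 31
31 × 2 = 62
Convert the 7th triangular number (triangular index) → 7×8/2 = 28 (decimal)
62 - 28 = 34
Convert 1 ten, 9 ones (place-value notation) → 1×10 + 9 = 19 (decimal)
34 - 19 = 15
15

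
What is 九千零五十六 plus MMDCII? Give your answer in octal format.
Convert 九千零五十六 (Chinese numeral) → 9×1000 + 5×10 + 6 = 9056 (decimal)
Convert MMDCII (Roman numeral) → 1000 + 1000 + 500 + 100 + 1 + 1 = 2602 (decimal)
Compute 9056 + 2602 = 11658
Convert 11658 (decimal) → 11658 = 2×4096 + 6×512 + 6×64 + 1×8 + 2 → 0o26612 (octal)
0o26612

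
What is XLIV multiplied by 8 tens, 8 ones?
Convert XLIV (Roman numeral) → 40 + 4 = 44 (decimal)
Convert 8 tens, 8 ones (place-value notation) → 8×10 + 8 = 88 (decimal)
Compute 44 × 88 = 3872
3872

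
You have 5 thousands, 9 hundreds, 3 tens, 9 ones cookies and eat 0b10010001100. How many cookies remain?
Convert 5 thousands, 9 hundreds, 3 tens, 9 ones (place-value notation) → 5×1000 + 9×100 + 3×10 + 9 = 5939 (decimal)
Convert 0b10010001100 (binary) → 1024 + 128 + 8 + 4 = 1164 (decimal)
Compute 5939 - 1164 = 4775
4775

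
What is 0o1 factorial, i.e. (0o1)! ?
Convert 0o1 (octal) → 1 (decimal)
Compute 1! = 1
1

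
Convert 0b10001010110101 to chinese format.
Convert 0b10001010110101 (binary) → 8192 + 512 + 128 + 32 + 16 + 4 + 1 = 8885 (decimal)
Convert 8885 (decimal) → 8885 = 8×1000 + 8×100 + 8×10 + 5 → 八千八百八十五 (Chinese numeral)
八千八百八十五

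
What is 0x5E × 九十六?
Convert 0x5E (hexadecimal) → 5×16 + 14 = 94 (decimal)
Convert 九十六 (Chinese numeral) → 9×10 + 6 = 96 (decimal)
Compute 94 × 96 = 9024
9024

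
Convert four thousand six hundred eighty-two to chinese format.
Convert four thousand six hundred eighty-two (English words) → 4×1000 + 6×100 + 82 = 4682 (decimal)
Convert 4682 (decimal) → 4682 = 4×1000 + 6×100 + 8×10 + 2 → 四千六百八十二 (Chinese numeral)
四千六百八十二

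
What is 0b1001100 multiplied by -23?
Convert 0b1001100 (binary) → 64 + 8 + 4 = 76 (decimal)
Compute 76 × -23 = -1748
-1748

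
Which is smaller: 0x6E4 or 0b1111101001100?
Convert 0x6E4 (hexadecimal) → 6×256 + 14×16 + 4 = 1764 (decimal)
Convert 0b1111101001100 (binary) → 4096 + 2048 + 1024 + 512 + 256 + 64 + 8 + 4 = 8012 (decimal)
Compare 1764 vs 8012: smaller = 1764
1764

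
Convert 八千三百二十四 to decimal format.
Convert 八千三百二十四 (Chinese numeral) → 8×1000 + 3×100 + 2×10 + 4 = 8324 (decimal)
8324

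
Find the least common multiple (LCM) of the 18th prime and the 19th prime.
Convert the 18th prime (prime index) → 61 (decimal)
Convert the 19th prime (prime index) → 67 (decimal)
Compute lcm(61, 67) = 4087
4087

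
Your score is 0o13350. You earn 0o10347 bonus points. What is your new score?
Convert 0o13350 (octal) → 1×4096 + 3×512 + 3×64 + 5×8 = 5864 (decimal)
Convert 0o10347 (octal) → 1×4096 + 3×64 + 4×8 + 7 = 4327 (decimal)
Compute 5864 + 4327 = 10191
10191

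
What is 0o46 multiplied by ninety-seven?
Convert 0o46 (octal) → 4×8 + 6 = 38 (decimal)
Convert ninety-seven (English words) → 97 (decimal)
Compute 38 × 97 = 3686
3686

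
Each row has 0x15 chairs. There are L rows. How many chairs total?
Convert 0x15 (hexadecimal) → 1×16 + 5 = 21 (decimal)
Convert L (Roman numeral) → 50 (decimal)
Compute 21 × 50 = 1050
1050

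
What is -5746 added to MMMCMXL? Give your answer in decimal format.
Convert MMMCMXL (Roman numeral) → 1000 + 1000 + 1000 + 900 + 40 = 3940 (decimal)
Compute -5746 + 3940 = -1806
-1806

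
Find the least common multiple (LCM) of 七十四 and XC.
Convert 七十四 (Chinese numeral) → 7×10 + 4 = 74 (decimal)
Convert XC (Roman numeral) → 90 (decimal)
Compute lcm(74, 90) = 3330
3330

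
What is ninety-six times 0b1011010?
Convert ninety-six (English words) → 96 (decimal)
Convert 0b1011010 (binary) → 64 + 16 + 8 + 2 = 90 (decimal)
Compute 96 × 90 = 8640
8640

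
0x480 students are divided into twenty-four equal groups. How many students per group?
Convert 0x480 (hexadecimal) → 4×256 + 8×16 = 1152 (decimal)
Convert twenty-four (English words) → 24 (decimal)
Compute 1152 ÷ 24 = 48
48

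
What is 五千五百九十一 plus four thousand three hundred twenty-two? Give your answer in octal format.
Convert 五千五百九十一 (Chinese numeral) → 5×1000 + 5×100 + 9×10 + 1 = 5591 (decimal)
Convert four thousand three hundred twenty-two (English words) → 4×1000 + 3×100 + 22 = 4322 (decimal)
Compute 5591 + 4322 = 9913
Convert 9913 (decimal) → 9913 = 2×4096 + 3×512 + 2×64 + 7×8 + 1 → 0o23271 (octal)
0o23271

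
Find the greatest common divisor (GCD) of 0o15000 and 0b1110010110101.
Convert 0o15000 (octal) → 1×4096 + 5×512 = 6656 (decimal)
Convert 0b1110010110101 (binary) → 4096 + 2048 + 1024 + 128 + 32 + 16 + 4 + 1 = 7349 (decimal)
Compute gcd(6656, 7349) = 1
1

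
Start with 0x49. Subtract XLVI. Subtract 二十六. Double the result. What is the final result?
Convert 0x49 (hexadecimal) → 4×16 + 9 = 73 (decimal)
Start: 73
Convert XLVI (Roman numeral) → 40 + 5 + 1 = 46 (decimal)
73 - 46 = 27
Convert 二十六 (Chinese numeral) → 2×10 + 6 = 26 (decimal)
27 - 26 = 1
1 × 2 = 2
2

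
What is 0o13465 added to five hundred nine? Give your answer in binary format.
Convert 0o13465 (octal) → 1×4096 + 3×512 + 4×64 + 6×8 + 5 = 5941 (decimal)
Convert five hundred nine (English words) → 5×100 + 9 = 509 (decimal)
Compute 5941 + 509 = 6450
Convert 6450 (decimal) → 6450 = 4096 + 2048 + 256 + 32 + 16 + 2 → 0b1100100110010 (binary)
0b1100100110010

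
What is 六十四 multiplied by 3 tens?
Convert 六十四 (Chinese numeral) → 6×10 + 4 = 64 (decimal)
Convert 3 tens (place-value notation) → 3×10 = 30 (decimal)
Compute 64 × 30 = 1920
1920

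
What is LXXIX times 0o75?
Convert LXXIX (Roman numeral) → 50 + 10 + 10 + 9 = 79 (decimal)
Convert 0o75 (octal) → 7×8 + 5 = 61 (decimal)
Compute 79 × 61 = 4819
4819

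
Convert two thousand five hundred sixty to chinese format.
Convert two thousand five hundred sixty (English words) → 2×1000 + 5×100 + 60 = 2560 (decimal)
Convert 2560 (decimal) → 2560 = 2×1000 + 5×100 + 6×10 → 二千五百六十 (Chinese numeral)
二千五百六十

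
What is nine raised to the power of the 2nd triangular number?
Convert nine (English words) → 9 (decimal)
Convert the 2nd triangular number (triangular index) → 2×3/2 = 3 (decimal)
Compute 9 ^ 3 = 729
729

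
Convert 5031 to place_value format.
Convert 5031 (decimal) → 5031 = 5×1000 + 3×10 + 1 → 5 thousands, 3 tens, 1 one (place-value notation)
5 thousands, 3 tens, 1 one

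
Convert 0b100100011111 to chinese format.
Convert 0b100100011111 (binary) → 2048 + 256 + 16 + 8 + 4 + 2 + 1 = 2335 (decimal)
Convert 2335 (decimal) → 2335 = 2×1000 + 3×100 + 3×10 + 5 → 二千三百三十五 (Chinese numeral)
二千三百三十五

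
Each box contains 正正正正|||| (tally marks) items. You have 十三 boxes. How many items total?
Convert 正正正正|||| (tally marks) → 5 + 5 + 5 + 5 + 4 = 24 (decimal)
Convert 十三 (Chinese numeral) → 1×10 + 3 = 13 (decimal)
Compute 24 × 13 = 312
312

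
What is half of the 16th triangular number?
The 16th triangular number = 16×17/2 = 136
Compute 136 ÷ 2 = 68
68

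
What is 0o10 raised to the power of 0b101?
Convert 0o10 (octal) → 1×8 = 8 (decimal)
Convert 0b101 (binary) → 4 + 1 = 5 (decimal)
Compute 8 ^ 5 = 32768
32768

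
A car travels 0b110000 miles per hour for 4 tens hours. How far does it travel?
Convert 0b110000 (binary) → 32 + 16 = 48 (decimal)
Convert 4 tens (place-value notation) → 4×10 = 40 (decimal)
Compute 48 × 40 = 1920
1920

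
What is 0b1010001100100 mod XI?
Convert 0b1010001100100 (binary) → 4096 + 1024 + 64 + 32 + 4 = 5220 (decimal)
Convert XI (Roman numeral) → 10 + 1 = 11 (decimal)
Compute 5220 mod 11 = 6
6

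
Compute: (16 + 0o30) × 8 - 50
Convert 0o30 (octal) → 3×8 = 24 (decimal)
Expression in decimal: (16 + 24) × 8 - 50
Parentheses first: 16 + 24 = 40
Multiply: 40 × 8 = 320
Subtract: 320 - 50 = 270
270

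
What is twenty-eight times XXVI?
Convert twenty-eight (English words) → 28 (decimal)
Convert XXVI (Roman numeral) → 10 + 10 + 5 + 1 = 26 (decimal)
Compute 28 × 26 = 728
728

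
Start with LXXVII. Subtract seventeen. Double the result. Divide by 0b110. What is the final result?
Convert LXXVII (Roman numeral) → 50 + 10 + 10 + 5 + 1 + 1 = 77 (decimal)
Start: 77
Convert seventeen (English words) → 17 (decimal)
77 - 17 = 60
60 × 2 = 120
Convert 0b110 (binary) → 4 + 2 = 6 (decimal)
120 ÷ 6 = 20
20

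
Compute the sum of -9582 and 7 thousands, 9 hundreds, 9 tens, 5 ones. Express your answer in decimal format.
Convert 7 thousands, 9 hundreds, 9 tens, 5 ones (place-value notation) → 7×1000 + 9×100 + 9×10 + 5 = 7995 (decimal)
Compute -9582 + 7995 = -1587
-1587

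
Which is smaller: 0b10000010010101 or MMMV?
Convert 0b10000010010101 (binary) → 8192 + 128 + 16 + 4 + 1 = 8341 (decimal)
Convert MMMV (Roman numeral) → 1000 + 1000 + 1000 + 5 = 3005 (decimal)
Compare 8341 vs 3005: smaller = 3005
3005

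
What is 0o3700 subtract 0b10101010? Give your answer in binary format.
Convert 0o3700 (octal) → 3×512 + 7×64 = 1984 (decimal)
Convert 0b10101010 (binary) → 128 + 32 + 8 + 2 = 170 (decimal)
Compute 1984 - 170 = 1814
Convert 1814 (decimal) → 1814 = 1024 + 512 + 256 + 16 + 4 + 2 → 0b11100010110 (binary)
0b11100010110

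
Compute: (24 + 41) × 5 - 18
Parentheses first: 24 + 41 = 65
Multiply: 65 × 5 = 325
Subtract: 325 - 18 = 307
307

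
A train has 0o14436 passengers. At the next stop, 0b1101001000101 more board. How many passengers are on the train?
Convert 0o14436 (octal) → 1×4096 + 4×512 + 4×64 + 3×8 + 6 = 6430 (decimal)
Convert 0b1101001000101 (binary) → 4096 + 2048 + 512 + 64 + 4 + 1 = 6725 (decimal)
Compute 6430 + 6725 = 13155
13155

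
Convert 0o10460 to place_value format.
Convert 0o10460 (octal) → 1×4096 + 4×64 + 6×8 = 4400 (decimal)
Convert 4400 (decimal) → 4400 = 4×1000 + 4×100 → 4 thousands, 4 hundreds (place-value notation)
4 thousands, 4 hundreds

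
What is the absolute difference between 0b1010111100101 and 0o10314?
Convert 0b1010111100101 (binary) → 4096 + 1024 + 256 + 128 + 64 + 32 + 4 + 1 = 5605 (decimal)
Convert 0o10314 (octal) → 1×4096 + 3×64 + 1×8 + 4 = 4300 (decimal)
Compute |5605 - 4300| = 1305
1305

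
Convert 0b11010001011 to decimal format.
Convert 0b11010001011 (binary) → 1024 + 512 + 128 + 8 + 2 + 1 = 1675 (decimal)
1675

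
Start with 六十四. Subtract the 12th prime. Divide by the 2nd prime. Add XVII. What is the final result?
Convert 六十四 (Chinese numeral) → 6×10 + 4 = 64 (decimal)
Start: 64
Convert the 12th prime (prime index) → 37 (decimal)
64 - 37 = 27
Convert the 2nd prime (prime index) → 3 (decimal)
27 ÷ 3 = 9
Convert XVII (Roman numeral) → 10 + 5 + 1 + 1 = 17 (decimal)
9 + 17 = 26
26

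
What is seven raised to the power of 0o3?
Convert seven (English words) → 7 (decimal)
Convert 0o3 (octal) → 3 (decimal)
Compute 7 ^ 3 = 343
343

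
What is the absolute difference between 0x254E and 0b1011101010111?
Convert 0x254E (hexadecimal) → 2×4096 + 5×256 + 4×16 + 14 = 9550 (decimal)
Convert 0b1011101010111 (binary) → 4096 + 1024 + 512 + 256 + 64 + 16 + 4 + 2 + 1 = 5975 (decimal)
Compute |9550 - 5975| = 3575
3575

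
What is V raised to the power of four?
Convert V (Roman numeral) → 5 (decimal)
Convert four (English words) → 4 (decimal)
Compute 5 ^ 4 = 625
625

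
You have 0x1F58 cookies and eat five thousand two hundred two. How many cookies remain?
Convert 0x1F58 (hexadecimal) → 1×4096 + 15×256 + 5×16 + 8 = 8024 (decimal)
Convert five thousand two hundred two (English words) → 5×1000 + 2×100 + 2 = 5202 (decimal)
Compute 8024 - 5202 = 2822
2822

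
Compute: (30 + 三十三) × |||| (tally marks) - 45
Convert 三十三 (Chinese numeral) → 3×10 + 3 = 33 (decimal)
Convert |||| (tally marks) → 4 (decimal)
Expression in decimal: (30 + 33) × 4 - 45
Parentheses first: 30 + 33 = 63
Multiply: 63 × 4 = 252
Subtract: 252 - 45 = 207
207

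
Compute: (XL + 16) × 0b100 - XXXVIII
Convert XL (Roman numeral) → 40 (decimal)
Convert 0b100 (binary) → 4 (decimal)
Convert XXXVIII (Roman numeral) → 10 + 10 + 10 + 5 + 1 + 1 + 1 = 38 (decimal)
Expression in decimal: (40 + 16) × 4 - 38
Parentheses first: 40 + 16 = 56
Multiply: 56 × 4 = 224
Subtract: 224 - 38 = 186
186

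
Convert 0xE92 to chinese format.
Convert 0xE92 (hexadecimal) → 14×256 + 9×16 + 2 = 3730 (decimal)
Convert 3730 (decimal) → 3730 = 3×1000 + 7×100 + 3×10 → 三千七百三十 (Chinese numeral)
三千七百三十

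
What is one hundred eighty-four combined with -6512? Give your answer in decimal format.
Convert one hundred eighty-four (English words) → 1×100 + 84 = 184 (decimal)
Compute 184 + -6512 = -6328
-6328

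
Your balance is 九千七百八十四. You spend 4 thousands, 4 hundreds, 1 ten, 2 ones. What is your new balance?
Convert 九千七百八十四 (Chinese numeral) → 9×1000 + 7×100 + 8×10 + 4 = 9784 (decimal)
Convert 4 thousands, 4 hundreds, 1 ten, 2 ones (place-value notation) → 4×1000 + 4×100 + 1×10 + 2 = 4412 (decimal)
Compute 9784 - 4412 = 5372
5372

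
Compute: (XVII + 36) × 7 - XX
Convert XVII (Roman numeral) → 10 + 5 + 1 + 1 = 17 (decimal)
Convert XX (Roman numeral) → 10 + 10 = 20 (decimal)
Expression in decimal: (17 + 36) × 7 - 20
Parentheses first: 17 + 36 = 53
Multiply: 53 × 7 = 371
Subtract: 371 - 20 = 351
351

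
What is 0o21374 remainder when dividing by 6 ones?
Convert 0o21374 (octal) → 2×4096 + 1×512 + 3×64 + 7×8 + 4 = 8956 (decimal)
Convert 6 ones (place-value notation) → 6 (decimal)
Compute 8956 mod 6 = 4
4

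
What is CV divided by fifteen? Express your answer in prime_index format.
Convert CV (Roman numeral) → 100 + 5 = 105 (decimal)
Convert fifteen (English words) → 15 (decimal)
Compute 105 ÷ 15 = 7
Convert 7 (decimal) → the 4th prime (prime index)
the 4th prime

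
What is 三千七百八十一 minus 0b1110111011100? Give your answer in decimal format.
Convert 三千七百八十一 (Chinese numeral) → 3×1000 + 7×100 + 8×10 + 1 = 3781 (decimal)
Convert 0b1110111011100 (binary) → 4096 + 2048 + 1024 + 256 + 128 + 64 + 16 + 8 + 4 = 7644 (decimal)
Compute 3781 - 7644 = -3863
-3863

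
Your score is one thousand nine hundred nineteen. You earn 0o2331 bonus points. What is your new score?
Convert one thousand nine hundred nineteen (English words) → 1×1000 + 9×100 + 19 = 1919 (decimal)
Convert 0o2331 (octal) → 2×512 + 3×64 + 3×8 + 1 = 1241 (decimal)
Compute 1919 + 1241 = 3160
3160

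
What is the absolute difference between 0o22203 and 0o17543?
Convert 0o22203 (octal) → 2×4096 + 2×512 + 2×64 + 3 = 9347 (decimal)
Convert 0o17543 (octal) → 1×4096 + 7×512 + 5×64 + 4×8 + 3 = 8035 (decimal)
Compute |9347 - 8035| = 1312
1312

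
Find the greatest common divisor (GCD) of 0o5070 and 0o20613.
Convert 0o5070 (octal) → 5×512 + 7×8 = 2616 (decimal)
Convert 0o20613 (octal) → 2×4096 + 6×64 + 1×8 + 3 = 8587 (decimal)
Compute gcd(2616, 8587) = 1
1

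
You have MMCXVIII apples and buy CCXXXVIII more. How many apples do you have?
Convert MMCXVIII (Roman numeral) → 1000 + 1000 + 100 + 10 + 5 + 1 + 1 + 1 = 2118 (decimal)
Convert CCXXXVIII (Roman numeral) → 100 + 100 + 10 + 10 + 10 + 5 + 1 + 1 + 1 = 238 (decimal)
Compute 2118 + 238 = 2356
2356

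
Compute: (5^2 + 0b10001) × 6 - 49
Convert 5^2 (power) → 25 (decimal)
Convert 0b10001 (binary) → 16 + 1 = 17 (decimal)
Expression in decimal: (25 + 17) × 6 - 49
Parentheses first: 25 + 17 = 42
Multiply: 42 × 6 = 252
Subtract: 252 - 49 = 203
203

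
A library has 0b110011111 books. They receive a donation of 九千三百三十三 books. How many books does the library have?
Convert 0b110011111 (binary) → 256 + 128 + 16 + 8 + 4 + 2 + 1 = 415 (decimal)
Convert 九千三百三十三 (Chinese numeral) → 9×1000 + 3×100 + 3×10 + 3 = 9333 (decimal)
Compute 415 + 9333 = 9748
9748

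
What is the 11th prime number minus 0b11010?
The 11th prime number = 31
Convert 0b11010 (binary) → 16 + 8 + 2 = 26 (decimal)
Compute 31 - 26 = 5
5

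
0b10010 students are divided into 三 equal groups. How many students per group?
Convert 0b10010 (binary) → 16 + 2 = 18 (decimal)
Convert 三 (Chinese numeral) → 3 (decimal)
Compute 18 ÷ 3 = 6
6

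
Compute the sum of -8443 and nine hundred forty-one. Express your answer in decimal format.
Convert nine hundred forty-one (English words) → 9×100 + 41 = 941 (decimal)
Compute -8443 + 941 = -7502
-7502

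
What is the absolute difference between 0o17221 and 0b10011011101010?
Convert 0o17221 (octal) → 1×4096 + 7×512 + 2×64 + 2×8 + 1 = 7825 (decimal)
Convert 0b10011011101010 (binary) → 8192 + 1024 + 512 + 128 + 64 + 32 + 8 + 2 = 9962 (decimal)
Compute |7825 - 9962| = 2137
2137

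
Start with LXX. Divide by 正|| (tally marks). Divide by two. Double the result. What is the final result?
Convert LXX (Roman numeral) → 50 + 10 + 10 = 70 (decimal)
Start: 70
Convert 正|| (tally marks) → 5 + 2 = 7 (decimal)
70 ÷ 7 = 10
Convert two (English words) → 2 (decimal)
10 ÷ 2 = 5
5 × 2 = 10
10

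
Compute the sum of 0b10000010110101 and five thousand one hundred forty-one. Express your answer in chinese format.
Convert 0b10000010110101 (binary) → 8192 + 128 + 32 + 16 + 4 + 1 = 8373 (decimal)
Convert five thousand one hundred forty-one (English words) → 5×1000 + 1×100 + 41 = 5141 (decimal)
Compute 8373 + 5141 = 13514
Convert 13514 (decimal) → 13514 = 1×10000 + 3×1000 + 5×100 + 1×10 + 4 → 一万三千五百一十四 (Chinese numeral)
一万三千五百一十四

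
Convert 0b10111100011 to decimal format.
Convert 0b10111100011 (binary) → 1024 + 256 + 128 + 64 + 32 + 2 + 1 = 1507 (decimal)
1507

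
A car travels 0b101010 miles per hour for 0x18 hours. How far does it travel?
Convert 0b101010 (binary) → 32 + 8 + 2 = 42 (decimal)
Convert 0x18 (hexadecimal) → 1×16 + 8 = 24 (decimal)
Compute 42 × 24 = 1008
1008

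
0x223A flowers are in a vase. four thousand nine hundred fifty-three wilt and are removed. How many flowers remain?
Convert 0x223A (hexadecimal) → 2×4096 + 2×256 + 3×16 + 10 = 8762 (decimal)
Convert four thousand nine hundred fifty-three (English words) → 4×1000 + 9×100 + 53 = 4953 (decimal)
Compute 8762 - 4953 = 3809
3809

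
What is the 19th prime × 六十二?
Convert the 19th prime (prime index) → 67 (decimal)
Convert 六十二 (Chinese numeral) → 6×10 + 2 = 62 (decimal)
Compute 67 × 62 = 4154
4154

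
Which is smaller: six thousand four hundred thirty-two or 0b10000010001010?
Convert six thousand four hundred thirty-two (English words) → 6×1000 + 4×100 + 32 = 6432 (decimal)
Convert 0b10000010001010 (binary) → 8192 + 128 + 8 + 2 = 8330 (decimal)
Compare 6432 vs 8330: smaller = 6432
6432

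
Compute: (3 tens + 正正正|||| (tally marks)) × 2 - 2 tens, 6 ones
Convert 3 tens (place-value notation) → 3×10 = 30 (decimal)
Convert 正正正|||| (tally marks) → 5 + 5 + 5 + 4 = 19 (decimal)
Convert 2 tens, 6 ones (place-value notation) → 2×10 + 6 = 26 (decimal)
Expression in decimal: (30 + 19) × 2 - 26
Parentheses first: 30 + 19 = 49
Multiply: 49 × 2 = 98
Subtract: 98 - 26 = 72
72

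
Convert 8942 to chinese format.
Convert 8942 (decimal) → 8942 = 8×1000 + 9×100 + 4×10 + 2 → 八千九百四十二 (Chinese numeral)
八千九百四十二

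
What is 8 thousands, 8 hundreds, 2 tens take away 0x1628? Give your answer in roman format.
Convert 8 thousands, 8 hundreds, 2 tens (place-value notation) → 8×1000 + 8×100 + 2×10 = 8820 (decimal)
Convert 0x1628 (hexadecimal) → 1×4096 + 6×256 + 2×16 + 8 = 5672 (decimal)
Compute 8820 - 5672 = 3148
Convert 3148 (decimal) → 3148 = 1000 + 1000 + 1000 + 100 + 40 + 5 + 1 + 1 + 1 → MMMCXLVIII (Roman numeral)
MMMCXLVIII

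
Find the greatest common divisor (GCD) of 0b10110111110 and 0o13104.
Convert 0b10110111110 (binary) → 1024 + 256 + 128 + 32 + 16 + 8 + 4 + 2 = 1470 (decimal)
Convert 0o13104 (octal) → 1×4096 + 3×512 + 1×64 + 4 = 5700 (decimal)
Compute gcd(1470, 5700) = 30
30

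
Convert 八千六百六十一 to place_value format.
Convert 八千六百六十一 (Chinese numeral) → 8×1000 + 6×100 + 6×10 + 1 = 8661 (decimal)
Convert 8661 (decimal) → 8661 = 8×1000 + 6×100 + 6×10 + 1 → 8 thousands, 6 hundreds, 6 tens, 1 one (place-value notation)
8 thousands, 6 hundreds, 6 tens, 1 one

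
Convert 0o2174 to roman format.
Convert 0o2174 (octal) → 2×512 + 1×64 + 7×8 + 4 = 1148 (decimal)
Convert 1148 (decimal) → 1148 = 1000 + 100 + 40 + 5 + 1 + 1 + 1 → MCXLVIII (Roman numeral)
MCXLVIII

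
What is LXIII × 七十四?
Convert LXIII (Roman numeral) → 50 + 10 + 1 + 1 + 1 = 63 (decimal)
Convert 七十四 (Chinese numeral) → 7×10 + 4 = 74 (decimal)
Compute 63 × 74 = 4662
4662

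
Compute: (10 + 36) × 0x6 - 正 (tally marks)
Convert 0x6 (hexadecimal) → 6 (decimal)
Convert 正 (tally marks) → 5 (decimal)
Expression in decimal: (10 + 36) × 6 - 5
Parentheses first: 10 + 36 = 46
Multiply: 46 × 6 = 276
Subtract: 276 - 5 = 271
271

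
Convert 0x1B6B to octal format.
Convert 0x1B6B (hexadecimal) → 1×4096 + 11×256 + 6×16 + 11 = 7019 (decimal)
Convert 7019 (decimal) → 7019 = 1×4096 + 5×512 + 5×64 + 5×8 + 3 → 0o15553 (octal)
0o15553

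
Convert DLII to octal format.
Convert DLII (Roman numeral) → 500 + 50 + 1 + 1 = 552 (decimal)
Convert 552 (decimal) → 552 = 1×512 + 5×8 → 0o1050 (octal)
0o1050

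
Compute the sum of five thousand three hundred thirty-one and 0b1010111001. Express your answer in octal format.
Convert five thousand three hundred thirty-one (English words) → 5×1000 + 3×100 + 31 = 5331 (decimal)
Convert 0b1010111001 (binary) → 512 + 128 + 32 + 16 + 8 + 1 = 697 (decimal)
Compute 5331 + 697 = 6028
Convert 6028 (decimal) → 6028 = 1×4096 + 3×512 + 6×64 + 1×8 + 4 → 0o13614 (octal)
0o13614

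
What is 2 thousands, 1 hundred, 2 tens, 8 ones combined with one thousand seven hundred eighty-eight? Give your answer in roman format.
Convert 2 thousands, 1 hundred, 2 tens, 8 ones (place-value notation) → 2×1000 + 1×100 + 2×10 + 8 = 2128 (decimal)
Convert one thousand seven hundred eighty-eight (English words) → 1×1000 + 7×100 + 88 = 1788 (decimal)
Compute 2128 + 1788 = 3916
Convert 3916 (decimal) → 3916 = 1000 + 1000 + 1000 + 900 + 10 + 5 + 1 → MMMCMXVI (Roman numeral)
MMMCMXVI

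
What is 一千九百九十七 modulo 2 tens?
Convert 一千九百九十七 (Chinese numeral) → 1×1000 + 9×100 + 9×10 + 7 = 1997 (decimal)
Convert 2 tens (place-value notation) → 2×10 = 20 (decimal)
Compute 1997 mod 20 = 17
17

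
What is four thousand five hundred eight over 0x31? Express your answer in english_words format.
Convert four thousand five hundred eight (English words) → 4×1000 + 5×100 + 8 = 4508 (decimal)
Convert 0x31 (hexadecimal) → 3×16 + 1 = 49 (decimal)
Compute 4508 ÷ 49 = 92
Convert 92 (decimal) → ninety-two (English words)
ninety-two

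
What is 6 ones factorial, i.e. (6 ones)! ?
Convert 6 ones (place-value notation) → 6 (decimal)
Compute 6! = 720
720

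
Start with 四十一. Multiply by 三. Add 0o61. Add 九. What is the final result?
Convert 四十一 (Chinese numeral) → 4×10 + 1 = 41 (decimal)
Start: 41
Convert 三 (Chinese numeral) → 3 (decimal)
41 × 3 = 123
Convert 0o61 (octal) → 6×8 + 1 = 49 (decimal)
123 + 49 = 172
Convert 九 (Chinese numeral) → 9 (decimal)
172 + 9 = 181
181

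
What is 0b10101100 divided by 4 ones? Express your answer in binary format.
Convert 0b10101100 (binary) → 128 + 32 + 8 + 4 = 172 (decimal)
Convert 4 ones (place-value notation) → 4 (decimal)
Compute 172 ÷ 4 = 43
Convert 43 (decimal) → 43 = 32 + 8 + 2 + 1 → 0b101011 (binary)
0b101011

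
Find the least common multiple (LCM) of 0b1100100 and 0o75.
Convert 0b1100100 (binary) → 64 + 32 + 4 = 100 (decimal)
Convert 0o75 (octal) → 7×8 + 5 = 61 (decimal)
Compute lcm(100, 61) = 6100
6100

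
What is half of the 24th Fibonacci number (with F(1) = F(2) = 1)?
The 24th Fibonacci number (with F(1) = F(2) = 1) = 46368
Compute 46368 ÷ 2 = 23184
23184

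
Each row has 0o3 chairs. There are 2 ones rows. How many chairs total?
Convert 0o3 (octal) → 3 (decimal)
Convert 2 ones (place-value notation) → 2 (decimal)
Compute 3 × 2 = 6
6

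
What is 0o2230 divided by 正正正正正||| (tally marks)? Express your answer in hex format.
Convert 0o2230 (octal) → 2×512 + 2×64 + 3×8 = 1176 (decimal)
Convert 正正正正正||| (tally marks) → 5 + 5 + 5 + 5 + 5 + 3 = 28 (decimal)
Compute 1176 ÷ 28 = 42
Convert 42 (decimal) → 42 = 2×16 + 10 → 0x2A (hexadecimal)
0x2A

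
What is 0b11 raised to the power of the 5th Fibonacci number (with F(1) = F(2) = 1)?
Convert 0b11 (binary) → 2 + 1 = 3 (decimal)
Convert the 5th Fibonacci number (with F(1) = F(2) = 1) (Fibonacci index) → 1, 1, 2, 3, 5 → 5 (decimal)
Compute 3 ^ 5 = 243
243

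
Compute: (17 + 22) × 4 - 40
Parentheses first: 17 + 22 = 39
Multiply: 39 × 4 = 156
Subtract: 156 - 40 = 116
116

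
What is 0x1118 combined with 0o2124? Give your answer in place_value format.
Convert 0x1118 (hexadecimal) → 1×4096 + 1×256 + 1×16 + 8 = 4376 (decimal)
Convert 0o2124 (octal) → 2×512 + 1×64 + 2×8 + 4 = 1108 (decimal)
Compute 4376 + 1108 = 5484
Convert 5484 (decimal) → 5484 = 5×1000 + 4×100 + 8×10 + 4 → 5 thousands, 4 hundreds, 8 tens, 4 ones (place-value notation)
5 thousands, 4 hundreds, 8 tens, 4 ones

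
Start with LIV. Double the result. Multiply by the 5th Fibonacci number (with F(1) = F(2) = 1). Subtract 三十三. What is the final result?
Convert LIV (Roman numeral) → 50 + 4 = 54 (decimal)
Start: 54
54 × 2 = 108
Convert the 5th Fibonacci number (with F(1) = F(2) = 1) (Fibonacci index) → 1, 1, 2, 3, 5 → 5 (decimal)
108 × 5 = 540
Convert 三十三 (Chinese numeral) → 3×10 + 3 = 33 (decimal)
540 - 33 = 507
507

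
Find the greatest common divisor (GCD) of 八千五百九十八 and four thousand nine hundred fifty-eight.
Convert 八千五百九十八 (Chinese numeral) → 8×1000 + 5×100 + 9×10 + 8 = 8598 (decimal)
Convert four thousand nine hundred fifty-eight (English words) → 4×1000 + 9×100 + 58 = 4958 (decimal)
Compute gcd(8598, 4958) = 2
2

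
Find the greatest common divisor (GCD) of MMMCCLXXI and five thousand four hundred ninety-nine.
Convert MMMCCLXXI (Roman numeral) → 1000 + 1000 + 1000 + 100 + 100 + 50 + 10 + 10 + 1 = 3271 (decimal)
Convert five thousand four hundred ninety-nine (English words) → 5×1000 + 4×100 + 99 = 5499 (decimal)
Compute gcd(3271, 5499) = 1
1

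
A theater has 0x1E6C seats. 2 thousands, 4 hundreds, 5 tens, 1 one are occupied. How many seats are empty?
Convert 0x1E6C (hexadecimal) → 1×4096 + 14×256 + 6×16 + 12 = 7788 (decimal)
Convert 2 thousands, 4 hundreds, 5 tens, 1 one (place-value notation) → 2×1000 + 4×100 + 5×10 + 1 = 2451 (decimal)
Compute 7788 - 2451 = 5337
5337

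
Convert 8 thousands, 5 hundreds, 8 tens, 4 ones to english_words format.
Convert 8 thousands, 5 hundreds, 8 tens, 4 ones (place-value notation) → 8×1000 + 5×100 + 8×10 + 4 = 8584 (decimal)
Convert 8584 (decimal) → 8584 = 8×1000 + 5×100 + 84 → eight thousand five hundred eighty-four (English words)
eight thousand five hundred eighty-four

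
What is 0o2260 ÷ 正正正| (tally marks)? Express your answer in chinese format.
Convert 0o2260 (octal) → 2×512 + 2×64 + 6×8 = 1200 (decimal)
Convert 正正正| (tally marks) → 5 + 5 + 5 + 1 = 16 (decimal)
Compute 1200 ÷ 16 = 75
Convert 75 (decimal) → 75 = 7×10 + 5 → 七十五 (Chinese numeral)
七十五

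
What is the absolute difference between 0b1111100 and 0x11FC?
Convert 0b1111100 (binary) → 64 + 32 + 16 + 8 + 4 = 124 (decimal)
Convert 0x11FC (hexadecimal) → 1×4096 + 1×256 + 15×16 + 12 = 4604 (decimal)
Compute |124 - 4604| = 4480
4480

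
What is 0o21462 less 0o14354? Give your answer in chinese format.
Convert 0o21462 (octal) → 2×4096 + 1×512 + 4×64 + 6×8 + 2 = 9010 (decimal)
Convert 0o14354 (octal) → 1×4096 + 4×512 + 3×64 + 5×8 + 4 = 6380 (decimal)
Compute 9010 - 6380 = 2630
Convert 2630 (decimal) → 2630 = 2×1000 + 6×100 + 3×10 → 二千六百三十 (Chinese numeral)
二千六百三十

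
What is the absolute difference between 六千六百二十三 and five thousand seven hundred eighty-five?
Convert 六千六百二十三 (Chinese numeral) → 6×1000 + 6×100 + 2×10 + 3 = 6623 (decimal)
Convert five thousand seven hundred eighty-five (English words) → 5×1000 + 7×100 + 85 = 5785 (decimal)
Compute |6623 - 5785| = 838
838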